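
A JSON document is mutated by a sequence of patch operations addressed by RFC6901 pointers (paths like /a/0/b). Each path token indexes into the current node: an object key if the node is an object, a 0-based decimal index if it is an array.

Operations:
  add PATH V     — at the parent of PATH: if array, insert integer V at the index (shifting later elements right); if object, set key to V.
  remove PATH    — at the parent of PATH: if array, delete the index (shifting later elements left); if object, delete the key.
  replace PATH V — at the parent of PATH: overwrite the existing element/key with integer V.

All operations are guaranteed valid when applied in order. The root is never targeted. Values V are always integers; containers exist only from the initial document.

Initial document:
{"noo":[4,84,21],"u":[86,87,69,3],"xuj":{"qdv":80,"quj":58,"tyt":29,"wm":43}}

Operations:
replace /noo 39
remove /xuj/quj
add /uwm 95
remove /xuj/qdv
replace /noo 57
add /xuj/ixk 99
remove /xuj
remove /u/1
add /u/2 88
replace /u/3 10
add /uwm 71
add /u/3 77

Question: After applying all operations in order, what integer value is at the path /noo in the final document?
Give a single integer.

After op 1 (replace /noo 39): {"noo":39,"u":[86,87,69,3],"xuj":{"qdv":80,"quj":58,"tyt":29,"wm":43}}
After op 2 (remove /xuj/quj): {"noo":39,"u":[86,87,69,3],"xuj":{"qdv":80,"tyt":29,"wm":43}}
After op 3 (add /uwm 95): {"noo":39,"u":[86,87,69,3],"uwm":95,"xuj":{"qdv":80,"tyt":29,"wm":43}}
After op 4 (remove /xuj/qdv): {"noo":39,"u":[86,87,69,3],"uwm":95,"xuj":{"tyt":29,"wm":43}}
After op 5 (replace /noo 57): {"noo":57,"u":[86,87,69,3],"uwm":95,"xuj":{"tyt":29,"wm":43}}
After op 6 (add /xuj/ixk 99): {"noo":57,"u":[86,87,69,3],"uwm":95,"xuj":{"ixk":99,"tyt":29,"wm":43}}
After op 7 (remove /xuj): {"noo":57,"u":[86,87,69,3],"uwm":95}
After op 8 (remove /u/1): {"noo":57,"u":[86,69,3],"uwm":95}
After op 9 (add /u/2 88): {"noo":57,"u":[86,69,88,3],"uwm":95}
After op 10 (replace /u/3 10): {"noo":57,"u":[86,69,88,10],"uwm":95}
After op 11 (add /uwm 71): {"noo":57,"u":[86,69,88,10],"uwm":71}
After op 12 (add /u/3 77): {"noo":57,"u":[86,69,88,77,10],"uwm":71}
Value at /noo: 57

Answer: 57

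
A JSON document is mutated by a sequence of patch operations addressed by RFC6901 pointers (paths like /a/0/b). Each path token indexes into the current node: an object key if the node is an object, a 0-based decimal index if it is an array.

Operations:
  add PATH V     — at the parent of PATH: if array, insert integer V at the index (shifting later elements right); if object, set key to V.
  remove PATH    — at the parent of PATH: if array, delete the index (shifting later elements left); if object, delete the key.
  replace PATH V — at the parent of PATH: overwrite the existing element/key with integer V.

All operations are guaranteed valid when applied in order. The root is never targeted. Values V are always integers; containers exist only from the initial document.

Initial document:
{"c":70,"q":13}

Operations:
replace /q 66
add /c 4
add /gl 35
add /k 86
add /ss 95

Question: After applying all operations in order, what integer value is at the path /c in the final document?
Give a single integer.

Answer: 4

Derivation:
After op 1 (replace /q 66): {"c":70,"q":66}
After op 2 (add /c 4): {"c":4,"q":66}
After op 3 (add /gl 35): {"c":4,"gl":35,"q":66}
After op 4 (add /k 86): {"c":4,"gl":35,"k":86,"q":66}
After op 5 (add /ss 95): {"c":4,"gl":35,"k":86,"q":66,"ss":95}
Value at /c: 4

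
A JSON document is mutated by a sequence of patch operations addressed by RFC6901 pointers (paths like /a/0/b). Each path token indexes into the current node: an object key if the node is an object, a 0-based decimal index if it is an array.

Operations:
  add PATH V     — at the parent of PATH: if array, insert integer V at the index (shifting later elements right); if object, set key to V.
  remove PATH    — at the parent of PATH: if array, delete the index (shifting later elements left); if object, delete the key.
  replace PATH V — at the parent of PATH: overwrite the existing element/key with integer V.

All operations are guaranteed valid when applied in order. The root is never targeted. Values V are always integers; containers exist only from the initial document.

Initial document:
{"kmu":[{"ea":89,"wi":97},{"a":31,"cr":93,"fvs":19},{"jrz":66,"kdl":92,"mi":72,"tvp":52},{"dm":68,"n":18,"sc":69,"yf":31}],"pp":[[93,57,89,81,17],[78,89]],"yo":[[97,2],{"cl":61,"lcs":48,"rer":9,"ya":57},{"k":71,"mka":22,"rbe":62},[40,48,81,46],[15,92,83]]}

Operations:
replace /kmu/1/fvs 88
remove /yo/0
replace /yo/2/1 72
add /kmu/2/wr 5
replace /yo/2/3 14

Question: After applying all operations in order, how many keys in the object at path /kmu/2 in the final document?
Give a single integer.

After op 1 (replace /kmu/1/fvs 88): {"kmu":[{"ea":89,"wi":97},{"a":31,"cr":93,"fvs":88},{"jrz":66,"kdl":92,"mi":72,"tvp":52},{"dm":68,"n":18,"sc":69,"yf":31}],"pp":[[93,57,89,81,17],[78,89]],"yo":[[97,2],{"cl":61,"lcs":48,"rer":9,"ya":57},{"k":71,"mka":22,"rbe":62},[40,48,81,46],[15,92,83]]}
After op 2 (remove /yo/0): {"kmu":[{"ea":89,"wi":97},{"a":31,"cr":93,"fvs":88},{"jrz":66,"kdl":92,"mi":72,"tvp":52},{"dm":68,"n":18,"sc":69,"yf":31}],"pp":[[93,57,89,81,17],[78,89]],"yo":[{"cl":61,"lcs":48,"rer":9,"ya":57},{"k":71,"mka":22,"rbe":62},[40,48,81,46],[15,92,83]]}
After op 3 (replace /yo/2/1 72): {"kmu":[{"ea":89,"wi":97},{"a":31,"cr":93,"fvs":88},{"jrz":66,"kdl":92,"mi":72,"tvp":52},{"dm":68,"n":18,"sc":69,"yf":31}],"pp":[[93,57,89,81,17],[78,89]],"yo":[{"cl":61,"lcs":48,"rer":9,"ya":57},{"k":71,"mka":22,"rbe":62},[40,72,81,46],[15,92,83]]}
After op 4 (add /kmu/2/wr 5): {"kmu":[{"ea":89,"wi":97},{"a":31,"cr":93,"fvs":88},{"jrz":66,"kdl":92,"mi":72,"tvp":52,"wr":5},{"dm":68,"n":18,"sc":69,"yf":31}],"pp":[[93,57,89,81,17],[78,89]],"yo":[{"cl":61,"lcs":48,"rer":9,"ya":57},{"k":71,"mka":22,"rbe":62},[40,72,81,46],[15,92,83]]}
After op 5 (replace /yo/2/3 14): {"kmu":[{"ea":89,"wi":97},{"a":31,"cr":93,"fvs":88},{"jrz":66,"kdl":92,"mi":72,"tvp":52,"wr":5},{"dm":68,"n":18,"sc":69,"yf":31}],"pp":[[93,57,89,81,17],[78,89]],"yo":[{"cl":61,"lcs":48,"rer":9,"ya":57},{"k":71,"mka":22,"rbe":62},[40,72,81,14],[15,92,83]]}
Size at path /kmu/2: 5

Answer: 5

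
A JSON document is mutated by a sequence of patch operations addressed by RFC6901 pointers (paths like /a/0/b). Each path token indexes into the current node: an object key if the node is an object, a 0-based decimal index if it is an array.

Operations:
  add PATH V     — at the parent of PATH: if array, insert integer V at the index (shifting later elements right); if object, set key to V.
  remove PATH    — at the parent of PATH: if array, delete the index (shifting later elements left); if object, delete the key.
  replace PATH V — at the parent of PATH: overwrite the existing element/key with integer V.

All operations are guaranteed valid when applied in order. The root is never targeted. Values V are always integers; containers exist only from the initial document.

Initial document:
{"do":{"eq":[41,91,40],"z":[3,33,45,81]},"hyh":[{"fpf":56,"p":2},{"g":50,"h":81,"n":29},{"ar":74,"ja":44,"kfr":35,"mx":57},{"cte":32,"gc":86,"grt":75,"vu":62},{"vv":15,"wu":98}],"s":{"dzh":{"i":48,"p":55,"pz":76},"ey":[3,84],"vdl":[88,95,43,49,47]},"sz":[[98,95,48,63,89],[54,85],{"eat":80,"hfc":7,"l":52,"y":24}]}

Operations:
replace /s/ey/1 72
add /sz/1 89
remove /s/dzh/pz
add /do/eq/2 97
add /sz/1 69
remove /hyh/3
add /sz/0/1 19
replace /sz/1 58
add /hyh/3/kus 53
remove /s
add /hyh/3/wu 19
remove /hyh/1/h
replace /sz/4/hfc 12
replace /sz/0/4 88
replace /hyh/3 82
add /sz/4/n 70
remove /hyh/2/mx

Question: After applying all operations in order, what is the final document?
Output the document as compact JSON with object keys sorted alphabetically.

After op 1 (replace /s/ey/1 72): {"do":{"eq":[41,91,40],"z":[3,33,45,81]},"hyh":[{"fpf":56,"p":2},{"g":50,"h":81,"n":29},{"ar":74,"ja":44,"kfr":35,"mx":57},{"cte":32,"gc":86,"grt":75,"vu":62},{"vv":15,"wu":98}],"s":{"dzh":{"i":48,"p":55,"pz":76},"ey":[3,72],"vdl":[88,95,43,49,47]},"sz":[[98,95,48,63,89],[54,85],{"eat":80,"hfc":7,"l":52,"y":24}]}
After op 2 (add /sz/1 89): {"do":{"eq":[41,91,40],"z":[3,33,45,81]},"hyh":[{"fpf":56,"p":2},{"g":50,"h":81,"n":29},{"ar":74,"ja":44,"kfr":35,"mx":57},{"cte":32,"gc":86,"grt":75,"vu":62},{"vv":15,"wu":98}],"s":{"dzh":{"i":48,"p":55,"pz":76},"ey":[3,72],"vdl":[88,95,43,49,47]},"sz":[[98,95,48,63,89],89,[54,85],{"eat":80,"hfc":7,"l":52,"y":24}]}
After op 3 (remove /s/dzh/pz): {"do":{"eq":[41,91,40],"z":[3,33,45,81]},"hyh":[{"fpf":56,"p":2},{"g":50,"h":81,"n":29},{"ar":74,"ja":44,"kfr":35,"mx":57},{"cte":32,"gc":86,"grt":75,"vu":62},{"vv":15,"wu":98}],"s":{"dzh":{"i":48,"p":55},"ey":[3,72],"vdl":[88,95,43,49,47]},"sz":[[98,95,48,63,89],89,[54,85],{"eat":80,"hfc":7,"l":52,"y":24}]}
After op 4 (add /do/eq/2 97): {"do":{"eq":[41,91,97,40],"z":[3,33,45,81]},"hyh":[{"fpf":56,"p":2},{"g":50,"h":81,"n":29},{"ar":74,"ja":44,"kfr":35,"mx":57},{"cte":32,"gc":86,"grt":75,"vu":62},{"vv":15,"wu":98}],"s":{"dzh":{"i":48,"p":55},"ey":[3,72],"vdl":[88,95,43,49,47]},"sz":[[98,95,48,63,89],89,[54,85],{"eat":80,"hfc":7,"l":52,"y":24}]}
After op 5 (add /sz/1 69): {"do":{"eq":[41,91,97,40],"z":[3,33,45,81]},"hyh":[{"fpf":56,"p":2},{"g":50,"h":81,"n":29},{"ar":74,"ja":44,"kfr":35,"mx":57},{"cte":32,"gc":86,"grt":75,"vu":62},{"vv":15,"wu":98}],"s":{"dzh":{"i":48,"p":55},"ey":[3,72],"vdl":[88,95,43,49,47]},"sz":[[98,95,48,63,89],69,89,[54,85],{"eat":80,"hfc":7,"l":52,"y":24}]}
After op 6 (remove /hyh/3): {"do":{"eq":[41,91,97,40],"z":[3,33,45,81]},"hyh":[{"fpf":56,"p":2},{"g":50,"h":81,"n":29},{"ar":74,"ja":44,"kfr":35,"mx":57},{"vv":15,"wu":98}],"s":{"dzh":{"i":48,"p":55},"ey":[3,72],"vdl":[88,95,43,49,47]},"sz":[[98,95,48,63,89],69,89,[54,85],{"eat":80,"hfc":7,"l":52,"y":24}]}
After op 7 (add /sz/0/1 19): {"do":{"eq":[41,91,97,40],"z":[3,33,45,81]},"hyh":[{"fpf":56,"p":2},{"g":50,"h":81,"n":29},{"ar":74,"ja":44,"kfr":35,"mx":57},{"vv":15,"wu":98}],"s":{"dzh":{"i":48,"p":55},"ey":[3,72],"vdl":[88,95,43,49,47]},"sz":[[98,19,95,48,63,89],69,89,[54,85],{"eat":80,"hfc":7,"l":52,"y":24}]}
After op 8 (replace /sz/1 58): {"do":{"eq":[41,91,97,40],"z":[3,33,45,81]},"hyh":[{"fpf":56,"p":2},{"g":50,"h":81,"n":29},{"ar":74,"ja":44,"kfr":35,"mx":57},{"vv":15,"wu":98}],"s":{"dzh":{"i":48,"p":55},"ey":[3,72],"vdl":[88,95,43,49,47]},"sz":[[98,19,95,48,63,89],58,89,[54,85],{"eat":80,"hfc":7,"l":52,"y":24}]}
After op 9 (add /hyh/3/kus 53): {"do":{"eq":[41,91,97,40],"z":[3,33,45,81]},"hyh":[{"fpf":56,"p":2},{"g":50,"h":81,"n":29},{"ar":74,"ja":44,"kfr":35,"mx":57},{"kus":53,"vv":15,"wu":98}],"s":{"dzh":{"i":48,"p":55},"ey":[3,72],"vdl":[88,95,43,49,47]},"sz":[[98,19,95,48,63,89],58,89,[54,85],{"eat":80,"hfc":7,"l":52,"y":24}]}
After op 10 (remove /s): {"do":{"eq":[41,91,97,40],"z":[3,33,45,81]},"hyh":[{"fpf":56,"p":2},{"g":50,"h":81,"n":29},{"ar":74,"ja":44,"kfr":35,"mx":57},{"kus":53,"vv":15,"wu":98}],"sz":[[98,19,95,48,63,89],58,89,[54,85],{"eat":80,"hfc":7,"l":52,"y":24}]}
After op 11 (add /hyh/3/wu 19): {"do":{"eq":[41,91,97,40],"z":[3,33,45,81]},"hyh":[{"fpf":56,"p":2},{"g":50,"h":81,"n":29},{"ar":74,"ja":44,"kfr":35,"mx":57},{"kus":53,"vv":15,"wu":19}],"sz":[[98,19,95,48,63,89],58,89,[54,85],{"eat":80,"hfc":7,"l":52,"y":24}]}
After op 12 (remove /hyh/1/h): {"do":{"eq":[41,91,97,40],"z":[3,33,45,81]},"hyh":[{"fpf":56,"p":2},{"g":50,"n":29},{"ar":74,"ja":44,"kfr":35,"mx":57},{"kus":53,"vv":15,"wu":19}],"sz":[[98,19,95,48,63,89],58,89,[54,85],{"eat":80,"hfc":7,"l":52,"y":24}]}
After op 13 (replace /sz/4/hfc 12): {"do":{"eq":[41,91,97,40],"z":[3,33,45,81]},"hyh":[{"fpf":56,"p":2},{"g":50,"n":29},{"ar":74,"ja":44,"kfr":35,"mx":57},{"kus":53,"vv":15,"wu":19}],"sz":[[98,19,95,48,63,89],58,89,[54,85],{"eat":80,"hfc":12,"l":52,"y":24}]}
After op 14 (replace /sz/0/4 88): {"do":{"eq":[41,91,97,40],"z":[3,33,45,81]},"hyh":[{"fpf":56,"p":2},{"g":50,"n":29},{"ar":74,"ja":44,"kfr":35,"mx":57},{"kus":53,"vv":15,"wu":19}],"sz":[[98,19,95,48,88,89],58,89,[54,85],{"eat":80,"hfc":12,"l":52,"y":24}]}
After op 15 (replace /hyh/3 82): {"do":{"eq":[41,91,97,40],"z":[3,33,45,81]},"hyh":[{"fpf":56,"p":2},{"g":50,"n":29},{"ar":74,"ja":44,"kfr":35,"mx":57},82],"sz":[[98,19,95,48,88,89],58,89,[54,85],{"eat":80,"hfc":12,"l":52,"y":24}]}
After op 16 (add /sz/4/n 70): {"do":{"eq":[41,91,97,40],"z":[3,33,45,81]},"hyh":[{"fpf":56,"p":2},{"g":50,"n":29},{"ar":74,"ja":44,"kfr":35,"mx":57},82],"sz":[[98,19,95,48,88,89],58,89,[54,85],{"eat":80,"hfc":12,"l":52,"n":70,"y":24}]}
After op 17 (remove /hyh/2/mx): {"do":{"eq":[41,91,97,40],"z":[3,33,45,81]},"hyh":[{"fpf":56,"p":2},{"g":50,"n":29},{"ar":74,"ja":44,"kfr":35},82],"sz":[[98,19,95,48,88,89],58,89,[54,85],{"eat":80,"hfc":12,"l":52,"n":70,"y":24}]}

Answer: {"do":{"eq":[41,91,97,40],"z":[3,33,45,81]},"hyh":[{"fpf":56,"p":2},{"g":50,"n":29},{"ar":74,"ja":44,"kfr":35},82],"sz":[[98,19,95,48,88,89],58,89,[54,85],{"eat":80,"hfc":12,"l":52,"n":70,"y":24}]}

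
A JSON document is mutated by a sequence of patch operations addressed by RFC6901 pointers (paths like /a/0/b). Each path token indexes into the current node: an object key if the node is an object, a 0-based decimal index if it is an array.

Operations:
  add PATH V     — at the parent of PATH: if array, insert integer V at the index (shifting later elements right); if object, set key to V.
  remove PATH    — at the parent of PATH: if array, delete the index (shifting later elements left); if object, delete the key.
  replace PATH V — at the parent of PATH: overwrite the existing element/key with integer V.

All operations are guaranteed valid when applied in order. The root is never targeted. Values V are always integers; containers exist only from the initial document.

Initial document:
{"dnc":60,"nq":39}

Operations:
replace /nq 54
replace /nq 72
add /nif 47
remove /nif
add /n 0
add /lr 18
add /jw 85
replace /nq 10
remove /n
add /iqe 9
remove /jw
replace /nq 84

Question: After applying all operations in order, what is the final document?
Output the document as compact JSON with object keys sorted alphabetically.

After op 1 (replace /nq 54): {"dnc":60,"nq":54}
After op 2 (replace /nq 72): {"dnc":60,"nq":72}
After op 3 (add /nif 47): {"dnc":60,"nif":47,"nq":72}
After op 4 (remove /nif): {"dnc":60,"nq":72}
After op 5 (add /n 0): {"dnc":60,"n":0,"nq":72}
After op 6 (add /lr 18): {"dnc":60,"lr":18,"n":0,"nq":72}
After op 7 (add /jw 85): {"dnc":60,"jw":85,"lr":18,"n":0,"nq":72}
After op 8 (replace /nq 10): {"dnc":60,"jw":85,"lr":18,"n":0,"nq":10}
After op 9 (remove /n): {"dnc":60,"jw":85,"lr":18,"nq":10}
After op 10 (add /iqe 9): {"dnc":60,"iqe":9,"jw":85,"lr":18,"nq":10}
After op 11 (remove /jw): {"dnc":60,"iqe":9,"lr":18,"nq":10}
After op 12 (replace /nq 84): {"dnc":60,"iqe":9,"lr":18,"nq":84}

Answer: {"dnc":60,"iqe":9,"lr":18,"nq":84}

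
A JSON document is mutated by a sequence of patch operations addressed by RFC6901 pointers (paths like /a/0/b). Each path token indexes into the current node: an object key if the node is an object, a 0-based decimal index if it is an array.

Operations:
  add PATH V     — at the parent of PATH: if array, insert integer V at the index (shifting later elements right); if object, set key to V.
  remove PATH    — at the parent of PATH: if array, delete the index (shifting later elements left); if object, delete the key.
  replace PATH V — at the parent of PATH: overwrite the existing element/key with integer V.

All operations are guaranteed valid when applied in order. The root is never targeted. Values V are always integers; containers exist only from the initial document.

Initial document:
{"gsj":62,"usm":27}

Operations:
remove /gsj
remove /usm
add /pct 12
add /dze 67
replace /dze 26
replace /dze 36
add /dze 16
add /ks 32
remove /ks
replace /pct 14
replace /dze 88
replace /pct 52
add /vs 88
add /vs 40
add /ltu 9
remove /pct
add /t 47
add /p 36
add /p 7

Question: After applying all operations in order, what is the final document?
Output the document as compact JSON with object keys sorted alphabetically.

After op 1 (remove /gsj): {"usm":27}
After op 2 (remove /usm): {}
After op 3 (add /pct 12): {"pct":12}
After op 4 (add /dze 67): {"dze":67,"pct":12}
After op 5 (replace /dze 26): {"dze":26,"pct":12}
After op 6 (replace /dze 36): {"dze":36,"pct":12}
After op 7 (add /dze 16): {"dze":16,"pct":12}
After op 8 (add /ks 32): {"dze":16,"ks":32,"pct":12}
After op 9 (remove /ks): {"dze":16,"pct":12}
After op 10 (replace /pct 14): {"dze":16,"pct":14}
After op 11 (replace /dze 88): {"dze":88,"pct":14}
After op 12 (replace /pct 52): {"dze":88,"pct":52}
After op 13 (add /vs 88): {"dze":88,"pct":52,"vs":88}
After op 14 (add /vs 40): {"dze":88,"pct":52,"vs":40}
After op 15 (add /ltu 9): {"dze":88,"ltu":9,"pct":52,"vs":40}
After op 16 (remove /pct): {"dze":88,"ltu":9,"vs":40}
After op 17 (add /t 47): {"dze":88,"ltu":9,"t":47,"vs":40}
After op 18 (add /p 36): {"dze":88,"ltu":9,"p":36,"t":47,"vs":40}
After op 19 (add /p 7): {"dze":88,"ltu":9,"p":7,"t":47,"vs":40}

Answer: {"dze":88,"ltu":9,"p":7,"t":47,"vs":40}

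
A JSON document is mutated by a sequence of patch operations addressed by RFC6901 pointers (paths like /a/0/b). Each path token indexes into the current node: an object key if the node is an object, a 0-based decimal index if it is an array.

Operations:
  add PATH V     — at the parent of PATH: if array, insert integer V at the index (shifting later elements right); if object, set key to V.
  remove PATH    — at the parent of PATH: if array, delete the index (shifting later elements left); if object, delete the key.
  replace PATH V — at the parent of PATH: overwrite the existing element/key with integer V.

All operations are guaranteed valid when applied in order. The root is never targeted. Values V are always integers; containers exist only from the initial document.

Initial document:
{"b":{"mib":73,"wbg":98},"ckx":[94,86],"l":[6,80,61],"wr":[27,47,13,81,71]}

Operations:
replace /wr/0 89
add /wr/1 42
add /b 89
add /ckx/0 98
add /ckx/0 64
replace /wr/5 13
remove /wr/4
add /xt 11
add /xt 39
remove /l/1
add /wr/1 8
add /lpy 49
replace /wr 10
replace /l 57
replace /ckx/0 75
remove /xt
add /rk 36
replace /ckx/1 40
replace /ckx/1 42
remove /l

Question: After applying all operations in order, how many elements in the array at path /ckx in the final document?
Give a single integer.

Answer: 4

Derivation:
After op 1 (replace /wr/0 89): {"b":{"mib":73,"wbg":98},"ckx":[94,86],"l":[6,80,61],"wr":[89,47,13,81,71]}
After op 2 (add /wr/1 42): {"b":{"mib":73,"wbg":98},"ckx":[94,86],"l":[6,80,61],"wr":[89,42,47,13,81,71]}
After op 3 (add /b 89): {"b":89,"ckx":[94,86],"l":[6,80,61],"wr":[89,42,47,13,81,71]}
After op 4 (add /ckx/0 98): {"b":89,"ckx":[98,94,86],"l":[6,80,61],"wr":[89,42,47,13,81,71]}
After op 5 (add /ckx/0 64): {"b":89,"ckx":[64,98,94,86],"l":[6,80,61],"wr":[89,42,47,13,81,71]}
After op 6 (replace /wr/5 13): {"b":89,"ckx":[64,98,94,86],"l":[6,80,61],"wr":[89,42,47,13,81,13]}
After op 7 (remove /wr/4): {"b":89,"ckx":[64,98,94,86],"l":[6,80,61],"wr":[89,42,47,13,13]}
After op 8 (add /xt 11): {"b":89,"ckx":[64,98,94,86],"l":[6,80,61],"wr":[89,42,47,13,13],"xt":11}
After op 9 (add /xt 39): {"b":89,"ckx":[64,98,94,86],"l":[6,80,61],"wr":[89,42,47,13,13],"xt":39}
After op 10 (remove /l/1): {"b":89,"ckx":[64,98,94,86],"l":[6,61],"wr":[89,42,47,13,13],"xt":39}
After op 11 (add /wr/1 8): {"b":89,"ckx":[64,98,94,86],"l":[6,61],"wr":[89,8,42,47,13,13],"xt":39}
After op 12 (add /lpy 49): {"b":89,"ckx":[64,98,94,86],"l":[6,61],"lpy":49,"wr":[89,8,42,47,13,13],"xt":39}
After op 13 (replace /wr 10): {"b":89,"ckx":[64,98,94,86],"l":[6,61],"lpy":49,"wr":10,"xt":39}
After op 14 (replace /l 57): {"b":89,"ckx":[64,98,94,86],"l":57,"lpy":49,"wr":10,"xt":39}
After op 15 (replace /ckx/0 75): {"b":89,"ckx":[75,98,94,86],"l":57,"lpy":49,"wr":10,"xt":39}
After op 16 (remove /xt): {"b":89,"ckx":[75,98,94,86],"l":57,"lpy":49,"wr":10}
After op 17 (add /rk 36): {"b":89,"ckx":[75,98,94,86],"l":57,"lpy":49,"rk":36,"wr":10}
After op 18 (replace /ckx/1 40): {"b":89,"ckx":[75,40,94,86],"l":57,"lpy":49,"rk":36,"wr":10}
After op 19 (replace /ckx/1 42): {"b":89,"ckx":[75,42,94,86],"l":57,"lpy":49,"rk":36,"wr":10}
After op 20 (remove /l): {"b":89,"ckx":[75,42,94,86],"lpy":49,"rk":36,"wr":10}
Size at path /ckx: 4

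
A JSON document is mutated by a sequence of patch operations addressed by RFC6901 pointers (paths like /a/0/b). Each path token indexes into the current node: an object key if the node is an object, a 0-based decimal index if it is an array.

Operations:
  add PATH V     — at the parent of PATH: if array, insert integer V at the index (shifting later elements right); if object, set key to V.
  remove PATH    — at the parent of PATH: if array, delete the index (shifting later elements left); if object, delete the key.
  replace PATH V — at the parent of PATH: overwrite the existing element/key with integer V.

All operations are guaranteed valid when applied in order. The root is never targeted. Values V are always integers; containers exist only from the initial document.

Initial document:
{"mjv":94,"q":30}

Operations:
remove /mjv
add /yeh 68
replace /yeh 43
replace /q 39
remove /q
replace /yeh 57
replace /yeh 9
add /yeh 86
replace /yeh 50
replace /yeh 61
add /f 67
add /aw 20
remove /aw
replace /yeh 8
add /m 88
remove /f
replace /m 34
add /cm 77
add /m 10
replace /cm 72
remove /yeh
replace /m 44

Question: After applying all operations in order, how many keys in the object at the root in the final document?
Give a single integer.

After op 1 (remove /mjv): {"q":30}
After op 2 (add /yeh 68): {"q":30,"yeh":68}
After op 3 (replace /yeh 43): {"q":30,"yeh":43}
After op 4 (replace /q 39): {"q":39,"yeh":43}
After op 5 (remove /q): {"yeh":43}
After op 6 (replace /yeh 57): {"yeh":57}
After op 7 (replace /yeh 9): {"yeh":9}
After op 8 (add /yeh 86): {"yeh":86}
After op 9 (replace /yeh 50): {"yeh":50}
After op 10 (replace /yeh 61): {"yeh":61}
After op 11 (add /f 67): {"f":67,"yeh":61}
After op 12 (add /aw 20): {"aw":20,"f":67,"yeh":61}
After op 13 (remove /aw): {"f":67,"yeh":61}
After op 14 (replace /yeh 8): {"f":67,"yeh":8}
After op 15 (add /m 88): {"f":67,"m":88,"yeh":8}
After op 16 (remove /f): {"m":88,"yeh":8}
After op 17 (replace /m 34): {"m":34,"yeh":8}
After op 18 (add /cm 77): {"cm":77,"m":34,"yeh":8}
After op 19 (add /m 10): {"cm":77,"m":10,"yeh":8}
After op 20 (replace /cm 72): {"cm":72,"m":10,"yeh":8}
After op 21 (remove /yeh): {"cm":72,"m":10}
After op 22 (replace /m 44): {"cm":72,"m":44}
Size at the root: 2

Answer: 2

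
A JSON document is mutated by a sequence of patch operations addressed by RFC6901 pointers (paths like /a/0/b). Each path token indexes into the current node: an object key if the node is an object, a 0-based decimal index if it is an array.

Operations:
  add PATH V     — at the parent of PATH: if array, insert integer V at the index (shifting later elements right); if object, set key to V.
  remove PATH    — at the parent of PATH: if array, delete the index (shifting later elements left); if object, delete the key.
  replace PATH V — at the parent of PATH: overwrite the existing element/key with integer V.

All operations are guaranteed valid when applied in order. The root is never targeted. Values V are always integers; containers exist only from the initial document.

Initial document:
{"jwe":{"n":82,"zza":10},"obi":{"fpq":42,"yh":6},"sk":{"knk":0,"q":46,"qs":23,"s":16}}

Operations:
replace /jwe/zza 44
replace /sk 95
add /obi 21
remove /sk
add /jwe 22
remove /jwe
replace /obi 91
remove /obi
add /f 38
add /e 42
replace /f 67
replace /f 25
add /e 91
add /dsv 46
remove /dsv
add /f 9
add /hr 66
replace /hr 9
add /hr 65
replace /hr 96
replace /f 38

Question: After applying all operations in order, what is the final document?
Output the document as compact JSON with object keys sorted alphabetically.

Answer: {"e":91,"f":38,"hr":96}

Derivation:
After op 1 (replace /jwe/zza 44): {"jwe":{"n":82,"zza":44},"obi":{"fpq":42,"yh":6},"sk":{"knk":0,"q":46,"qs":23,"s":16}}
After op 2 (replace /sk 95): {"jwe":{"n":82,"zza":44},"obi":{"fpq":42,"yh":6},"sk":95}
After op 3 (add /obi 21): {"jwe":{"n":82,"zza":44},"obi":21,"sk":95}
After op 4 (remove /sk): {"jwe":{"n":82,"zza":44},"obi":21}
After op 5 (add /jwe 22): {"jwe":22,"obi":21}
After op 6 (remove /jwe): {"obi":21}
After op 7 (replace /obi 91): {"obi":91}
After op 8 (remove /obi): {}
After op 9 (add /f 38): {"f":38}
After op 10 (add /e 42): {"e":42,"f":38}
After op 11 (replace /f 67): {"e":42,"f":67}
After op 12 (replace /f 25): {"e":42,"f":25}
After op 13 (add /e 91): {"e":91,"f":25}
After op 14 (add /dsv 46): {"dsv":46,"e":91,"f":25}
After op 15 (remove /dsv): {"e":91,"f":25}
After op 16 (add /f 9): {"e":91,"f":9}
After op 17 (add /hr 66): {"e":91,"f":9,"hr":66}
After op 18 (replace /hr 9): {"e":91,"f":9,"hr":9}
After op 19 (add /hr 65): {"e":91,"f":9,"hr":65}
After op 20 (replace /hr 96): {"e":91,"f":9,"hr":96}
After op 21 (replace /f 38): {"e":91,"f":38,"hr":96}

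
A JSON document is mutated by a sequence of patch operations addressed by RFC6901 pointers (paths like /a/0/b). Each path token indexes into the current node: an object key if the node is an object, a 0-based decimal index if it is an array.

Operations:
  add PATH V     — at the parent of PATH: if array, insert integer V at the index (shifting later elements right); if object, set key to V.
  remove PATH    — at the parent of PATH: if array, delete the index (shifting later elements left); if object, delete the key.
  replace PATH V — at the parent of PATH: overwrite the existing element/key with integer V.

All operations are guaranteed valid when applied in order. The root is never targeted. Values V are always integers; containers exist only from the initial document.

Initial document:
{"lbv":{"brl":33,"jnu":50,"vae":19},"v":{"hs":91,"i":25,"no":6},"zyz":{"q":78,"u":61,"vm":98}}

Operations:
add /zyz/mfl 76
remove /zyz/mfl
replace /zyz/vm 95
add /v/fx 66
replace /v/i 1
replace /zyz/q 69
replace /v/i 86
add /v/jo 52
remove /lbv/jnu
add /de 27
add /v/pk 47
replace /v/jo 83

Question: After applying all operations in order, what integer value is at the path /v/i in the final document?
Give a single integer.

Answer: 86

Derivation:
After op 1 (add /zyz/mfl 76): {"lbv":{"brl":33,"jnu":50,"vae":19},"v":{"hs":91,"i":25,"no":6},"zyz":{"mfl":76,"q":78,"u":61,"vm":98}}
After op 2 (remove /zyz/mfl): {"lbv":{"brl":33,"jnu":50,"vae":19},"v":{"hs":91,"i":25,"no":6},"zyz":{"q":78,"u":61,"vm":98}}
After op 3 (replace /zyz/vm 95): {"lbv":{"brl":33,"jnu":50,"vae":19},"v":{"hs":91,"i":25,"no":6},"zyz":{"q":78,"u":61,"vm":95}}
After op 4 (add /v/fx 66): {"lbv":{"brl":33,"jnu":50,"vae":19},"v":{"fx":66,"hs":91,"i":25,"no":6},"zyz":{"q":78,"u":61,"vm":95}}
After op 5 (replace /v/i 1): {"lbv":{"brl":33,"jnu":50,"vae":19},"v":{"fx":66,"hs":91,"i":1,"no":6},"zyz":{"q":78,"u":61,"vm":95}}
After op 6 (replace /zyz/q 69): {"lbv":{"brl":33,"jnu":50,"vae":19},"v":{"fx":66,"hs":91,"i":1,"no":6},"zyz":{"q":69,"u":61,"vm":95}}
After op 7 (replace /v/i 86): {"lbv":{"brl":33,"jnu":50,"vae":19},"v":{"fx":66,"hs":91,"i":86,"no":6},"zyz":{"q":69,"u":61,"vm":95}}
After op 8 (add /v/jo 52): {"lbv":{"brl":33,"jnu":50,"vae":19},"v":{"fx":66,"hs":91,"i":86,"jo":52,"no":6},"zyz":{"q":69,"u":61,"vm":95}}
After op 9 (remove /lbv/jnu): {"lbv":{"brl":33,"vae":19},"v":{"fx":66,"hs":91,"i":86,"jo":52,"no":6},"zyz":{"q":69,"u":61,"vm":95}}
After op 10 (add /de 27): {"de":27,"lbv":{"brl":33,"vae":19},"v":{"fx":66,"hs":91,"i":86,"jo":52,"no":6},"zyz":{"q":69,"u":61,"vm":95}}
After op 11 (add /v/pk 47): {"de":27,"lbv":{"brl":33,"vae":19},"v":{"fx":66,"hs":91,"i":86,"jo":52,"no":6,"pk":47},"zyz":{"q":69,"u":61,"vm":95}}
After op 12 (replace /v/jo 83): {"de":27,"lbv":{"brl":33,"vae":19},"v":{"fx":66,"hs":91,"i":86,"jo":83,"no":6,"pk":47},"zyz":{"q":69,"u":61,"vm":95}}
Value at /v/i: 86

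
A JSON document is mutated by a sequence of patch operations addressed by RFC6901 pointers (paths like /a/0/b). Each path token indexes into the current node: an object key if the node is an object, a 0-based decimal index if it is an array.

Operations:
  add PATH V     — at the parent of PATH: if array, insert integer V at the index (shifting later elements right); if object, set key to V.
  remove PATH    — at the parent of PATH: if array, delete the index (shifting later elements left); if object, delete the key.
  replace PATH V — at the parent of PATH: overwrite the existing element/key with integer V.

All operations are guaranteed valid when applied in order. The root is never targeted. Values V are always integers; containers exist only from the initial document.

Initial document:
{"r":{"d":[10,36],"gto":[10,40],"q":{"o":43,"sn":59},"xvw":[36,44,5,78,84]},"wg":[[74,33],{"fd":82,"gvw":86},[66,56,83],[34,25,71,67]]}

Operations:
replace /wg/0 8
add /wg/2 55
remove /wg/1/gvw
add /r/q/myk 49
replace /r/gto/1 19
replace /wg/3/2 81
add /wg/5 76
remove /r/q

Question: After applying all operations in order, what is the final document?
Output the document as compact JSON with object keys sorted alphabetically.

Answer: {"r":{"d":[10,36],"gto":[10,19],"xvw":[36,44,5,78,84]},"wg":[8,{"fd":82},55,[66,56,81],[34,25,71,67],76]}

Derivation:
After op 1 (replace /wg/0 8): {"r":{"d":[10,36],"gto":[10,40],"q":{"o":43,"sn":59},"xvw":[36,44,5,78,84]},"wg":[8,{"fd":82,"gvw":86},[66,56,83],[34,25,71,67]]}
After op 2 (add /wg/2 55): {"r":{"d":[10,36],"gto":[10,40],"q":{"o":43,"sn":59},"xvw":[36,44,5,78,84]},"wg":[8,{"fd":82,"gvw":86},55,[66,56,83],[34,25,71,67]]}
After op 3 (remove /wg/1/gvw): {"r":{"d":[10,36],"gto":[10,40],"q":{"o":43,"sn":59},"xvw":[36,44,5,78,84]},"wg":[8,{"fd":82},55,[66,56,83],[34,25,71,67]]}
After op 4 (add /r/q/myk 49): {"r":{"d":[10,36],"gto":[10,40],"q":{"myk":49,"o":43,"sn":59},"xvw":[36,44,5,78,84]},"wg":[8,{"fd":82},55,[66,56,83],[34,25,71,67]]}
After op 5 (replace /r/gto/1 19): {"r":{"d":[10,36],"gto":[10,19],"q":{"myk":49,"o":43,"sn":59},"xvw":[36,44,5,78,84]},"wg":[8,{"fd":82},55,[66,56,83],[34,25,71,67]]}
After op 6 (replace /wg/3/2 81): {"r":{"d":[10,36],"gto":[10,19],"q":{"myk":49,"o":43,"sn":59},"xvw":[36,44,5,78,84]},"wg":[8,{"fd":82},55,[66,56,81],[34,25,71,67]]}
After op 7 (add /wg/5 76): {"r":{"d":[10,36],"gto":[10,19],"q":{"myk":49,"o":43,"sn":59},"xvw":[36,44,5,78,84]},"wg":[8,{"fd":82},55,[66,56,81],[34,25,71,67],76]}
After op 8 (remove /r/q): {"r":{"d":[10,36],"gto":[10,19],"xvw":[36,44,5,78,84]},"wg":[8,{"fd":82},55,[66,56,81],[34,25,71,67],76]}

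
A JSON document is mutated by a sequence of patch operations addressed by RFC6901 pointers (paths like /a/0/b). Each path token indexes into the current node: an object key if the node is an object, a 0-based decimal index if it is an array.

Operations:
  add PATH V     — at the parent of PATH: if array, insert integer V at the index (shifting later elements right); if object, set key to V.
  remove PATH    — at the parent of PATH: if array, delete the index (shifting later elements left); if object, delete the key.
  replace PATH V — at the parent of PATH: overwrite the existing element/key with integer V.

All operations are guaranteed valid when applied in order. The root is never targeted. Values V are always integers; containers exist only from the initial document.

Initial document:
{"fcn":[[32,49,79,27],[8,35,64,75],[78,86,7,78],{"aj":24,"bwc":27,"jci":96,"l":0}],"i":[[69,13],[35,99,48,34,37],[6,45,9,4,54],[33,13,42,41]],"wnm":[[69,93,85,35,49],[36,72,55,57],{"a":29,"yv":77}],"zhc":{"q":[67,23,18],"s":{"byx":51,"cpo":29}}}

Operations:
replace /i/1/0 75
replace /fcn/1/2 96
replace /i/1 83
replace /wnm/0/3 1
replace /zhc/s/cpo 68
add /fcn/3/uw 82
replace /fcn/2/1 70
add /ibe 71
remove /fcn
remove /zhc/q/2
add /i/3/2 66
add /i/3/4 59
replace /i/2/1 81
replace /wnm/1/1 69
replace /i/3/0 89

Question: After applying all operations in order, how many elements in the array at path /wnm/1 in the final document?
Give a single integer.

Answer: 4

Derivation:
After op 1 (replace /i/1/0 75): {"fcn":[[32,49,79,27],[8,35,64,75],[78,86,7,78],{"aj":24,"bwc":27,"jci":96,"l":0}],"i":[[69,13],[75,99,48,34,37],[6,45,9,4,54],[33,13,42,41]],"wnm":[[69,93,85,35,49],[36,72,55,57],{"a":29,"yv":77}],"zhc":{"q":[67,23,18],"s":{"byx":51,"cpo":29}}}
After op 2 (replace /fcn/1/2 96): {"fcn":[[32,49,79,27],[8,35,96,75],[78,86,7,78],{"aj":24,"bwc":27,"jci":96,"l":0}],"i":[[69,13],[75,99,48,34,37],[6,45,9,4,54],[33,13,42,41]],"wnm":[[69,93,85,35,49],[36,72,55,57],{"a":29,"yv":77}],"zhc":{"q":[67,23,18],"s":{"byx":51,"cpo":29}}}
After op 3 (replace /i/1 83): {"fcn":[[32,49,79,27],[8,35,96,75],[78,86,7,78],{"aj":24,"bwc":27,"jci":96,"l":0}],"i":[[69,13],83,[6,45,9,4,54],[33,13,42,41]],"wnm":[[69,93,85,35,49],[36,72,55,57],{"a":29,"yv":77}],"zhc":{"q":[67,23,18],"s":{"byx":51,"cpo":29}}}
After op 4 (replace /wnm/0/3 1): {"fcn":[[32,49,79,27],[8,35,96,75],[78,86,7,78],{"aj":24,"bwc":27,"jci":96,"l":0}],"i":[[69,13],83,[6,45,9,4,54],[33,13,42,41]],"wnm":[[69,93,85,1,49],[36,72,55,57],{"a":29,"yv":77}],"zhc":{"q":[67,23,18],"s":{"byx":51,"cpo":29}}}
After op 5 (replace /zhc/s/cpo 68): {"fcn":[[32,49,79,27],[8,35,96,75],[78,86,7,78],{"aj":24,"bwc":27,"jci":96,"l":0}],"i":[[69,13],83,[6,45,9,4,54],[33,13,42,41]],"wnm":[[69,93,85,1,49],[36,72,55,57],{"a":29,"yv":77}],"zhc":{"q":[67,23,18],"s":{"byx":51,"cpo":68}}}
After op 6 (add /fcn/3/uw 82): {"fcn":[[32,49,79,27],[8,35,96,75],[78,86,7,78],{"aj":24,"bwc":27,"jci":96,"l":0,"uw":82}],"i":[[69,13],83,[6,45,9,4,54],[33,13,42,41]],"wnm":[[69,93,85,1,49],[36,72,55,57],{"a":29,"yv":77}],"zhc":{"q":[67,23,18],"s":{"byx":51,"cpo":68}}}
After op 7 (replace /fcn/2/1 70): {"fcn":[[32,49,79,27],[8,35,96,75],[78,70,7,78],{"aj":24,"bwc":27,"jci":96,"l":0,"uw":82}],"i":[[69,13],83,[6,45,9,4,54],[33,13,42,41]],"wnm":[[69,93,85,1,49],[36,72,55,57],{"a":29,"yv":77}],"zhc":{"q":[67,23,18],"s":{"byx":51,"cpo":68}}}
After op 8 (add /ibe 71): {"fcn":[[32,49,79,27],[8,35,96,75],[78,70,7,78],{"aj":24,"bwc":27,"jci":96,"l":0,"uw":82}],"i":[[69,13],83,[6,45,9,4,54],[33,13,42,41]],"ibe":71,"wnm":[[69,93,85,1,49],[36,72,55,57],{"a":29,"yv":77}],"zhc":{"q":[67,23,18],"s":{"byx":51,"cpo":68}}}
After op 9 (remove /fcn): {"i":[[69,13],83,[6,45,9,4,54],[33,13,42,41]],"ibe":71,"wnm":[[69,93,85,1,49],[36,72,55,57],{"a":29,"yv":77}],"zhc":{"q":[67,23,18],"s":{"byx":51,"cpo":68}}}
After op 10 (remove /zhc/q/2): {"i":[[69,13],83,[6,45,9,4,54],[33,13,42,41]],"ibe":71,"wnm":[[69,93,85,1,49],[36,72,55,57],{"a":29,"yv":77}],"zhc":{"q":[67,23],"s":{"byx":51,"cpo":68}}}
After op 11 (add /i/3/2 66): {"i":[[69,13],83,[6,45,9,4,54],[33,13,66,42,41]],"ibe":71,"wnm":[[69,93,85,1,49],[36,72,55,57],{"a":29,"yv":77}],"zhc":{"q":[67,23],"s":{"byx":51,"cpo":68}}}
After op 12 (add /i/3/4 59): {"i":[[69,13],83,[6,45,9,4,54],[33,13,66,42,59,41]],"ibe":71,"wnm":[[69,93,85,1,49],[36,72,55,57],{"a":29,"yv":77}],"zhc":{"q":[67,23],"s":{"byx":51,"cpo":68}}}
After op 13 (replace /i/2/1 81): {"i":[[69,13],83,[6,81,9,4,54],[33,13,66,42,59,41]],"ibe":71,"wnm":[[69,93,85,1,49],[36,72,55,57],{"a":29,"yv":77}],"zhc":{"q":[67,23],"s":{"byx":51,"cpo":68}}}
After op 14 (replace /wnm/1/1 69): {"i":[[69,13],83,[6,81,9,4,54],[33,13,66,42,59,41]],"ibe":71,"wnm":[[69,93,85,1,49],[36,69,55,57],{"a":29,"yv":77}],"zhc":{"q":[67,23],"s":{"byx":51,"cpo":68}}}
After op 15 (replace /i/3/0 89): {"i":[[69,13],83,[6,81,9,4,54],[89,13,66,42,59,41]],"ibe":71,"wnm":[[69,93,85,1,49],[36,69,55,57],{"a":29,"yv":77}],"zhc":{"q":[67,23],"s":{"byx":51,"cpo":68}}}
Size at path /wnm/1: 4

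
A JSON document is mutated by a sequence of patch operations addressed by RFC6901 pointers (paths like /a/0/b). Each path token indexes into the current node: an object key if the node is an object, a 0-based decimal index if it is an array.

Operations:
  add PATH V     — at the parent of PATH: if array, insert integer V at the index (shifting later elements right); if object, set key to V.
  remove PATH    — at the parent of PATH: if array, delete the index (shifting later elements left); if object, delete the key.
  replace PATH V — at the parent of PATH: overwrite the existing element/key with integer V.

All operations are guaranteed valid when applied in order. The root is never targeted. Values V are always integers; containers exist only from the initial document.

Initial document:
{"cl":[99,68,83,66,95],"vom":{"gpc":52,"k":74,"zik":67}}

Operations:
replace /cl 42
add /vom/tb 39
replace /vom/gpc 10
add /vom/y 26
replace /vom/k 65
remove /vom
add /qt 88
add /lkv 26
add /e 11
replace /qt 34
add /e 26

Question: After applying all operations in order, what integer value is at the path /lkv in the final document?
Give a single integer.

Answer: 26

Derivation:
After op 1 (replace /cl 42): {"cl":42,"vom":{"gpc":52,"k":74,"zik":67}}
After op 2 (add /vom/tb 39): {"cl":42,"vom":{"gpc":52,"k":74,"tb":39,"zik":67}}
After op 3 (replace /vom/gpc 10): {"cl":42,"vom":{"gpc":10,"k":74,"tb":39,"zik":67}}
After op 4 (add /vom/y 26): {"cl":42,"vom":{"gpc":10,"k":74,"tb":39,"y":26,"zik":67}}
After op 5 (replace /vom/k 65): {"cl":42,"vom":{"gpc":10,"k":65,"tb":39,"y":26,"zik":67}}
After op 6 (remove /vom): {"cl":42}
After op 7 (add /qt 88): {"cl":42,"qt":88}
After op 8 (add /lkv 26): {"cl":42,"lkv":26,"qt":88}
After op 9 (add /e 11): {"cl":42,"e":11,"lkv":26,"qt":88}
After op 10 (replace /qt 34): {"cl":42,"e":11,"lkv":26,"qt":34}
After op 11 (add /e 26): {"cl":42,"e":26,"lkv":26,"qt":34}
Value at /lkv: 26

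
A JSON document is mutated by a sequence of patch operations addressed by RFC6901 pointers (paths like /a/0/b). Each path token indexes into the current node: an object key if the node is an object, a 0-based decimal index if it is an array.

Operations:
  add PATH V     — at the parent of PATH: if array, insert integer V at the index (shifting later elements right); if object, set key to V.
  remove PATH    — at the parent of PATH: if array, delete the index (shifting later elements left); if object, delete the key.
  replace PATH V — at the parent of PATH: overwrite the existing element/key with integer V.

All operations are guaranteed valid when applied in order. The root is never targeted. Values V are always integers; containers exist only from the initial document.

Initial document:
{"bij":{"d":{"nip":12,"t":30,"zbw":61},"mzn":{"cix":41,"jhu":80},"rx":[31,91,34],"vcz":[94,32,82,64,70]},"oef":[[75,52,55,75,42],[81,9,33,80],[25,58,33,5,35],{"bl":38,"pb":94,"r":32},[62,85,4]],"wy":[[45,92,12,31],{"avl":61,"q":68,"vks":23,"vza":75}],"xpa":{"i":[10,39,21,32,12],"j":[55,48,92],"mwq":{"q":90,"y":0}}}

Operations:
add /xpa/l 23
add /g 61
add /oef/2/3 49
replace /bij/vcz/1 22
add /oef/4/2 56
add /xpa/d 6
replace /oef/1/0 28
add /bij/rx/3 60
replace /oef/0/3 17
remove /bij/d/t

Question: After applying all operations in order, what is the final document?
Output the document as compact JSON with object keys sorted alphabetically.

After op 1 (add /xpa/l 23): {"bij":{"d":{"nip":12,"t":30,"zbw":61},"mzn":{"cix":41,"jhu":80},"rx":[31,91,34],"vcz":[94,32,82,64,70]},"oef":[[75,52,55,75,42],[81,9,33,80],[25,58,33,5,35],{"bl":38,"pb":94,"r":32},[62,85,4]],"wy":[[45,92,12,31],{"avl":61,"q":68,"vks":23,"vza":75}],"xpa":{"i":[10,39,21,32,12],"j":[55,48,92],"l":23,"mwq":{"q":90,"y":0}}}
After op 2 (add /g 61): {"bij":{"d":{"nip":12,"t":30,"zbw":61},"mzn":{"cix":41,"jhu":80},"rx":[31,91,34],"vcz":[94,32,82,64,70]},"g":61,"oef":[[75,52,55,75,42],[81,9,33,80],[25,58,33,5,35],{"bl":38,"pb":94,"r":32},[62,85,4]],"wy":[[45,92,12,31],{"avl":61,"q":68,"vks":23,"vza":75}],"xpa":{"i":[10,39,21,32,12],"j":[55,48,92],"l":23,"mwq":{"q":90,"y":0}}}
After op 3 (add /oef/2/3 49): {"bij":{"d":{"nip":12,"t":30,"zbw":61},"mzn":{"cix":41,"jhu":80},"rx":[31,91,34],"vcz":[94,32,82,64,70]},"g":61,"oef":[[75,52,55,75,42],[81,9,33,80],[25,58,33,49,5,35],{"bl":38,"pb":94,"r":32},[62,85,4]],"wy":[[45,92,12,31],{"avl":61,"q":68,"vks":23,"vza":75}],"xpa":{"i":[10,39,21,32,12],"j":[55,48,92],"l":23,"mwq":{"q":90,"y":0}}}
After op 4 (replace /bij/vcz/1 22): {"bij":{"d":{"nip":12,"t":30,"zbw":61},"mzn":{"cix":41,"jhu":80},"rx":[31,91,34],"vcz":[94,22,82,64,70]},"g":61,"oef":[[75,52,55,75,42],[81,9,33,80],[25,58,33,49,5,35],{"bl":38,"pb":94,"r":32},[62,85,4]],"wy":[[45,92,12,31],{"avl":61,"q":68,"vks":23,"vza":75}],"xpa":{"i":[10,39,21,32,12],"j":[55,48,92],"l":23,"mwq":{"q":90,"y":0}}}
After op 5 (add /oef/4/2 56): {"bij":{"d":{"nip":12,"t":30,"zbw":61},"mzn":{"cix":41,"jhu":80},"rx":[31,91,34],"vcz":[94,22,82,64,70]},"g":61,"oef":[[75,52,55,75,42],[81,9,33,80],[25,58,33,49,5,35],{"bl":38,"pb":94,"r":32},[62,85,56,4]],"wy":[[45,92,12,31],{"avl":61,"q":68,"vks":23,"vza":75}],"xpa":{"i":[10,39,21,32,12],"j":[55,48,92],"l":23,"mwq":{"q":90,"y":0}}}
After op 6 (add /xpa/d 6): {"bij":{"d":{"nip":12,"t":30,"zbw":61},"mzn":{"cix":41,"jhu":80},"rx":[31,91,34],"vcz":[94,22,82,64,70]},"g":61,"oef":[[75,52,55,75,42],[81,9,33,80],[25,58,33,49,5,35],{"bl":38,"pb":94,"r":32},[62,85,56,4]],"wy":[[45,92,12,31],{"avl":61,"q":68,"vks":23,"vza":75}],"xpa":{"d":6,"i":[10,39,21,32,12],"j":[55,48,92],"l":23,"mwq":{"q":90,"y":0}}}
After op 7 (replace /oef/1/0 28): {"bij":{"d":{"nip":12,"t":30,"zbw":61},"mzn":{"cix":41,"jhu":80},"rx":[31,91,34],"vcz":[94,22,82,64,70]},"g":61,"oef":[[75,52,55,75,42],[28,9,33,80],[25,58,33,49,5,35],{"bl":38,"pb":94,"r":32},[62,85,56,4]],"wy":[[45,92,12,31],{"avl":61,"q":68,"vks":23,"vza":75}],"xpa":{"d":6,"i":[10,39,21,32,12],"j":[55,48,92],"l":23,"mwq":{"q":90,"y":0}}}
After op 8 (add /bij/rx/3 60): {"bij":{"d":{"nip":12,"t":30,"zbw":61},"mzn":{"cix":41,"jhu":80},"rx":[31,91,34,60],"vcz":[94,22,82,64,70]},"g":61,"oef":[[75,52,55,75,42],[28,9,33,80],[25,58,33,49,5,35],{"bl":38,"pb":94,"r":32},[62,85,56,4]],"wy":[[45,92,12,31],{"avl":61,"q":68,"vks":23,"vza":75}],"xpa":{"d":6,"i":[10,39,21,32,12],"j":[55,48,92],"l":23,"mwq":{"q":90,"y":0}}}
After op 9 (replace /oef/0/3 17): {"bij":{"d":{"nip":12,"t":30,"zbw":61},"mzn":{"cix":41,"jhu":80},"rx":[31,91,34,60],"vcz":[94,22,82,64,70]},"g":61,"oef":[[75,52,55,17,42],[28,9,33,80],[25,58,33,49,5,35],{"bl":38,"pb":94,"r":32},[62,85,56,4]],"wy":[[45,92,12,31],{"avl":61,"q":68,"vks":23,"vza":75}],"xpa":{"d":6,"i":[10,39,21,32,12],"j":[55,48,92],"l":23,"mwq":{"q":90,"y":0}}}
After op 10 (remove /bij/d/t): {"bij":{"d":{"nip":12,"zbw":61},"mzn":{"cix":41,"jhu":80},"rx":[31,91,34,60],"vcz":[94,22,82,64,70]},"g":61,"oef":[[75,52,55,17,42],[28,9,33,80],[25,58,33,49,5,35],{"bl":38,"pb":94,"r":32},[62,85,56,4]],"wy":[[45,92,12,31],{"avl":61,"q":68,"vks":23,"vza":75}],"xpa":{"d":6,"i":[10,39,21,32,12],"j":[55,48,92],"l":23,"mwq":{"q":90,"y":0}}}

Answer: {"bij":{"d":{"nip":12,"zbw":61},"mzn":{"cix":41,"jhu":80},"rx":[31,91,34,60],"vcz":[94,22,82,64,70]},"g":61,"oef":[[75,52,55,17,42],[28,9,33,80],[25,58,33,49,5,35],{"bl":38,"pb":94,"r":32},[62,85,56,4]],"wy":[[45,92,12,31],{"avl":61,"q":68,"vks":23,"vza":75}],"xpa":{"d":6,"i":[10,39,21,32,12],"j":[55,48,92],"l":23,"mwq":{"q":90,"y":0}}}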